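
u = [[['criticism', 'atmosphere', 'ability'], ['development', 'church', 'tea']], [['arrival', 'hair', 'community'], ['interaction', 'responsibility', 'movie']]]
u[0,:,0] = ['criticism', 'development']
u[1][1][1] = 'responsibility'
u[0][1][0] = 'development'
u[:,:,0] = [['criticism', 'development'], ['arrival', 'interaction']]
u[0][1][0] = 'development'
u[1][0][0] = 'arrival'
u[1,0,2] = 'community'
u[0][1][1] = 'church'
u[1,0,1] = 'hair'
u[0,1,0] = 'development'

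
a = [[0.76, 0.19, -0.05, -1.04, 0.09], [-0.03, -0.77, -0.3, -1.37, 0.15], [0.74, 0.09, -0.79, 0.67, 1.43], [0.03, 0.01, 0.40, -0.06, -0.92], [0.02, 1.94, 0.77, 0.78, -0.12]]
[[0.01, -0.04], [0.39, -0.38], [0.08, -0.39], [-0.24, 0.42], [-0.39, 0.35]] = a@[[-0.29,0.28], [-0.01,-0.04], [-0.25,0.31], [-0.20,0.19], [0.16,-0.33]]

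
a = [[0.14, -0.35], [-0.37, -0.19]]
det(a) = -0.156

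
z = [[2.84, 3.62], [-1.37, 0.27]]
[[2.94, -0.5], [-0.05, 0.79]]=z @[[0.17, -0.52], [0.68, 0.27]]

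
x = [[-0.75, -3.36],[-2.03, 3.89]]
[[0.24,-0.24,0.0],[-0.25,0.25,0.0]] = x @ [[-0.01, 0.01, 0.00], [-0.07, 0.07, 0.00]]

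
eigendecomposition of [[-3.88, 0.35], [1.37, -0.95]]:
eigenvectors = [[-0.91, -0.11], [0.41, -0.99]]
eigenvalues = [-4.04, -0.79]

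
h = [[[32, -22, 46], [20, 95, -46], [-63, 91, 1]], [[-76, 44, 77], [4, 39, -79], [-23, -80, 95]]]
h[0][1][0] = 20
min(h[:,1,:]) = -79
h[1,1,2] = -79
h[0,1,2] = -46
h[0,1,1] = 95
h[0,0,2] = 46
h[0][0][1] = -22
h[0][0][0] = 32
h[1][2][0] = -23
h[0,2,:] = [-63, 91, 1]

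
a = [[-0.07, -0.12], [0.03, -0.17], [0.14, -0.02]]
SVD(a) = [[-0.58, 0.42], [-0.81, -0.22], [-0.08, -0.88]] @ diag([0.20907809789432288, 0.15933094169335707]) @ [[0.03, 1.0],[-1.00, 0.03]]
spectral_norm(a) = 0.21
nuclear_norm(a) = 0.37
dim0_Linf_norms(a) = [0.14, 0.17]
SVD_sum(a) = [[-0.00, -0.12],  [-0.00, -0.17],  [-0.00, -0.02]] + [[-0.07,  0.00], [0.03,  -0.00], [0.14,  -0.0]]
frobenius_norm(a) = 0.26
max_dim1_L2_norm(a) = 0.17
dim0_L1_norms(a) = [0.24, 0.31]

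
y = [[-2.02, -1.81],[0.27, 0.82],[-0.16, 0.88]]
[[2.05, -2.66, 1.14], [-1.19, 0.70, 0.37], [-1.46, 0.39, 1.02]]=y @ [[0.41,0.79,-1.38], [-1.59,0.59,0.91]]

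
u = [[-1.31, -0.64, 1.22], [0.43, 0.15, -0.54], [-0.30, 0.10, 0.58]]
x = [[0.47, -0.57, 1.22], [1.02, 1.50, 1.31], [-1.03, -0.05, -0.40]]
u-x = [[-1.78,-0.07,0.00],  [-0.59,-1.35,-1.85],  [0.73,0.15,0.98]]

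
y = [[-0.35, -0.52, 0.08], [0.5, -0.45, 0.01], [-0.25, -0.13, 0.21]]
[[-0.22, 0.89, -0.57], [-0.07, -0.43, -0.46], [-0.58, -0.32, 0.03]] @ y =[[0.66, -0.21, -0.13], [-0.08, 0.29, -0.11], [0.04, 0.44, -0.04]]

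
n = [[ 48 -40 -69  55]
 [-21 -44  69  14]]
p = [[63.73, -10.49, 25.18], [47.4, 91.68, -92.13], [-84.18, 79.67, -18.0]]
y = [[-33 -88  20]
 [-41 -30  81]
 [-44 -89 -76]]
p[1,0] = 47.4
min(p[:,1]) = -10.49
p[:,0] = [63.73, 47.4, -84.18]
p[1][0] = 47.4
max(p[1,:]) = 91.68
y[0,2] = 20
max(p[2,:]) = 79.67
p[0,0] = 63.73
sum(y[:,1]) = -207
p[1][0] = 47.4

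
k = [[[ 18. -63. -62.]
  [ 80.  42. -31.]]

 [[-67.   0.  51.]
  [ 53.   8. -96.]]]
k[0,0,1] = -63.0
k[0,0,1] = -63.0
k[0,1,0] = 80.0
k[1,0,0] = -67.0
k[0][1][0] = 80.0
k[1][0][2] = 51.0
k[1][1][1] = 8.0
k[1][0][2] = 51.0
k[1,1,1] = 8.0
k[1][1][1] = 8.0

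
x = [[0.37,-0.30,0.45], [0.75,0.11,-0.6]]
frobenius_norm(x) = 1.17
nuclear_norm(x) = 1.62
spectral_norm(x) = 0.97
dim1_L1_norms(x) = [1.12, 1.46]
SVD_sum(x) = [[-0.04,-0.01,0.03], [0.73,0.12,-0.62]] + [[0.41, -0.29, 0.42], [0.02, -0.01, 0.02]]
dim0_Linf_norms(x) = [0.75, 0.3, 0.6]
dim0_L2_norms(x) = [0.84, 0.32, 0.75]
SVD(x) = [[-0.05, 1.0],[1.0, 0.05]] @ diag([0.9674109010119006, 0.6543058524905172]) @ [[0.76,0.13,-0.64], [0.62,-0.45,0.64]]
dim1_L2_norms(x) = [0.66, 0.97]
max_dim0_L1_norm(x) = 1.12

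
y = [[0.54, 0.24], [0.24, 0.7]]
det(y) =0.320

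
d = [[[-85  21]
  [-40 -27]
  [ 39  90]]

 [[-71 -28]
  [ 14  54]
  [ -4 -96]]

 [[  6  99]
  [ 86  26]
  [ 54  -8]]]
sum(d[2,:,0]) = 146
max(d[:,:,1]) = 99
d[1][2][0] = -4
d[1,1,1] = 54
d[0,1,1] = -27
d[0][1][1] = -27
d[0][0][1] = 21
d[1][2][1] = -96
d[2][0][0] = 6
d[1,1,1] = 54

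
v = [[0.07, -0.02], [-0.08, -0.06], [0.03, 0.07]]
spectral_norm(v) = 0.13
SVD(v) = [[-0.35, -0.83], [0.78, -0.01], [-0.52, 0.55]] @ diag([0.12764077945508168, 0.06933852767472927]) @ [[-0.8, -0.6], [-0.6, 0.8]]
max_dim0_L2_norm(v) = 0.11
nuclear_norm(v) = 0.20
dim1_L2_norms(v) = [0.07, 0.1, 0.08]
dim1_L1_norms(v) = [0.09, 0.14, 0.1]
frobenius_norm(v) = 0.15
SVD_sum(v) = [[0.04, 0.03],[-0.08, -0.06],[0.05, 0.04]] + [[0.03, -0.05], [0.00, -0.0], [-0.02, 0.03]]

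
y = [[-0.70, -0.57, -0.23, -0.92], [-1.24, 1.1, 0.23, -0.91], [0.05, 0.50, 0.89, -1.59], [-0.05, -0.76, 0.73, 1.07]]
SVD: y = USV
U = [[-0.27, 0.19, -0.93, 0.15], [-0.62, 0.51, 0.36, 0.46], [-0.60, -0.80, 0.02, 0.05], [0.41, -0.26, -0.03, 0.87]]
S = [2.68, 1.22, 1.13, 1.1]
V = [[0.34, -0.43, -0.12, 0.83], [-0.65, 0.21, -0.67, 0.28], [0.18, 0.86, 0.26, 0.41], [-0.65, -0.2, 0.68, 0.26]]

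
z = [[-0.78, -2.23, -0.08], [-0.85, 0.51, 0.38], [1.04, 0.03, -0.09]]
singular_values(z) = [2.4, 1.41, 0.18]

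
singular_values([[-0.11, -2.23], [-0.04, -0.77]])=[2.36, 0.0]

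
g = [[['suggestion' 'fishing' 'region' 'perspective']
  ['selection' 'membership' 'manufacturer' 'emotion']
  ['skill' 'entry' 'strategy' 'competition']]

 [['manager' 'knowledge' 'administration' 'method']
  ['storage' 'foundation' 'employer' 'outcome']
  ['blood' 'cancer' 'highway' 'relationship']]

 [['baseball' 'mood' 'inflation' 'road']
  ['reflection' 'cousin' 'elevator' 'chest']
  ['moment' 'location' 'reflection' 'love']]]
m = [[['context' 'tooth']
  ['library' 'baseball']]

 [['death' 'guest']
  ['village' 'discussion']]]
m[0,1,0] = 'library'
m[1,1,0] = 'village'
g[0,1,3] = 'emotion'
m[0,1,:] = ['library', 'baseball']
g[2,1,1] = 'cousin'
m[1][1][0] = 'village'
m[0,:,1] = ['tooth', 'baseball']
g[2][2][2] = 'reflection'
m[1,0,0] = 'death'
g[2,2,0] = 'moment'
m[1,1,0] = 'village'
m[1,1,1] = 'discussion'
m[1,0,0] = 'death'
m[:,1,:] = [['library', 'baseball'], ['village', 'discussion']]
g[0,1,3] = 'emotion'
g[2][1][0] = 'reflection'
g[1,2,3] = 'relationship'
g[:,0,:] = [['suggestion', 'fishing', 'region', 'perspective'], ['manager', 'knowledge', 'administration', 'method'], ['baseball', 'mood', 'inflation', 'road']]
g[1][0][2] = 'administration'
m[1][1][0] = 'village'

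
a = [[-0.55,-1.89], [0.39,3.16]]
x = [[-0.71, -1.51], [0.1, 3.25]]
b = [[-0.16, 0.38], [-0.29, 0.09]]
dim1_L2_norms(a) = [1.97, 3.18]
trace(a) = 2.61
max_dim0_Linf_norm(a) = 3.16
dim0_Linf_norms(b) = [0.29, 0.38]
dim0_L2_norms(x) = [0.72, 3.58]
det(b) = 0.10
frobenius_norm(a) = 3.74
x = b + a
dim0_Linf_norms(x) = [0.71, 3.25]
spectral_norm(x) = 3.61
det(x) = -2.16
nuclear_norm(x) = 4.20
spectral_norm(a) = 3.73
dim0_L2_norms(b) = [0.33, 0.39]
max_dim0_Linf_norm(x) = 3.25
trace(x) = 2.54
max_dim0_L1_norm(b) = 0.47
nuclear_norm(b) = 0.67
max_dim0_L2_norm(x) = 3.58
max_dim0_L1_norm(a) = 5.05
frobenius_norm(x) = 3.65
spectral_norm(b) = 0.47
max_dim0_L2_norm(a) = 3.68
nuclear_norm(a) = 4.00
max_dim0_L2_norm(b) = 0.39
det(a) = -1.00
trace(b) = -0.07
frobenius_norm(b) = 0.51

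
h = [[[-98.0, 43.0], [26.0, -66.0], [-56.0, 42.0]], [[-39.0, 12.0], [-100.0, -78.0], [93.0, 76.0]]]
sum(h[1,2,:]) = 169.0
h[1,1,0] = -100.0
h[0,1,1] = -66.0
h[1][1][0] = -100.0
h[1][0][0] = -39.0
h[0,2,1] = 42.0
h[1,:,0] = [-39.0, -100.0, 93.0]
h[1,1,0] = -100.0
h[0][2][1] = 42.0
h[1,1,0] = -100.0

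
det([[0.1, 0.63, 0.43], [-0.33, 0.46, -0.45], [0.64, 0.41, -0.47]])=-0.467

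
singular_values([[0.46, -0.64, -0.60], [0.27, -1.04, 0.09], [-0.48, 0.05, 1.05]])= [1.53, 1.07, 0.0]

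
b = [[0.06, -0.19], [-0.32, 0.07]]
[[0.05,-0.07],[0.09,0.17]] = b@[[-0.37, -0.49], [-0.38, 0.22]]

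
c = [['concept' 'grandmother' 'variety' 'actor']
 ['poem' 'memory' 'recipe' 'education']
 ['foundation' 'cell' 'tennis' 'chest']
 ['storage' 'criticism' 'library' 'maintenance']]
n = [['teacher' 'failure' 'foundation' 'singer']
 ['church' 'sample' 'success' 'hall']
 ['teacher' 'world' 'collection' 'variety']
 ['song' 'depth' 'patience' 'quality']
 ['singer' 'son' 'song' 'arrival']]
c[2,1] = 'cell'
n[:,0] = ['teacher', 'church', 'teacher', 'song', 'singer']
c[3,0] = 'storage'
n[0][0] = 'teacher'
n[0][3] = 'singer'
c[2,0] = 'foundation'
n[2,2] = 'collection'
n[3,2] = 'patience'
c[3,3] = 'maintenance'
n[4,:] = ['singer', 'son', 'song', 'arrival']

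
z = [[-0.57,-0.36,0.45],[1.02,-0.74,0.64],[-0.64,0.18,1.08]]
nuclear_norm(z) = 3.31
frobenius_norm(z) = 2.06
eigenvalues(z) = [(-0.64+0.69j), (-0.64-0.69j), (1.05+0j)]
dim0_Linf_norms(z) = [1.02, 0.74, 1.08]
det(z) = 0.93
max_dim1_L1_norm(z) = 2.4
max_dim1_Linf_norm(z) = 1.08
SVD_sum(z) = [[-0.49,0.17,0.21], [0.78,-0.26,-0.33], [-0.89,0.30,0.38]] + [[0.09, -0.19, 0.37], [0.24, -0.48, 0.96], [0.16, -0.32, 0.63]] + [[-0.17,-0.34,-0.13],[0.00,0.01,0.00],[0.1,0.19,0.07]]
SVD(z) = [[0.38, 0.31, -0.87], [-0.6, 0.80, 0.01], [0.70, 0.52, 0.49]] @ diag([1.4574544357044865, 1.387503688721277, 0.4622337954219354]) @ [[-0.88,0.3,0.37], [0.22,-0.44,0.87], [0.42,0.85,0.32]]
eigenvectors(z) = [[0.14+0.49j, (0.14-0.49j), (0.16+0j)], [0.85+0.00j, 0.85-0.00j, 0.41+0.00j], [(-0.09+0.14j), (-0.09-0.14j), (0.9+0j)]]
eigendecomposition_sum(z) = [[(-0.26+0.44j), (-0.19-0.2j), 0.13+0.01j], [0.58+0.62j, -0.41+0.22j, (0.08-0.21j)], [-0.17+0.03j, 0.01-0.09j, 0.03+0.04j]] + [[(-0.26-0.44j), -0.19+0.20j, (0.13-0.01j)], [0.58-0.62j, (-0.41-0.22j), (0.08+0.21j)], [(-0.17-0.03j), (0.01+0.09j), (0.03-0.04j)]] + [[(-0.05-0j), 0.03+0.00j, (0.18-0j)], [-0.14-0.00j, (0.08+0j), (0.47-0j)], [-0.30-0.00j, (0.16+0j), 1.03-0.00j]]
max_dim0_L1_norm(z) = 2.23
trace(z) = -0.23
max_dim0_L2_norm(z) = 1.33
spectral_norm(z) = 1.46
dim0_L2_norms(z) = [1.33, 0.84, 1.33]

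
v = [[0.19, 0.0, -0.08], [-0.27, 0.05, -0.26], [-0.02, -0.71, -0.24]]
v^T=[[0.19, -0.27, -0.02],[0.00, 0.05, -0.71],[-0.08, -0.26, -0.24]]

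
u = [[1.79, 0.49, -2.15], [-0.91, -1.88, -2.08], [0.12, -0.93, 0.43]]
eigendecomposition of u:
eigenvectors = [[(0.04+0j), (-0.89+0j), (-0.89-0j)], [(0.95+0j), 0.24-0.24j, (0.24+0.24j)], [(0.3+0j), (-0.09+0.29j), -0.09-0.29j]]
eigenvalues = [(-2.56+0j), (1.45+0.83j), (1.45-0.83j)]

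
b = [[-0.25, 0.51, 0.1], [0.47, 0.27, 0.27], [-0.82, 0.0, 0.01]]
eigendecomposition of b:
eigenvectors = [[(0.52+0j), (-0.29-0.22j), -0.29+0.22j], [-0.50+0.00j, -0.37-0.38j, (-0.37+0.38j)], [0.70+0.00j, (0.77+0j), 0.77-0.00j]]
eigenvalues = [(-0.6+0j), (0.32+0.24j), (0.32-0.24j)]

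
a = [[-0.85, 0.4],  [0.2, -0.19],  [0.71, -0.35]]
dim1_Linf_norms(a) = [0.85, 0.2, 0.71]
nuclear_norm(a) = 1.34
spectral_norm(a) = 1.26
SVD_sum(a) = [[-0.84, 0.42],  [0.24, -0.12],  [0.71, -0.35]] + [[-0.01, -0.02], [-0.04, -0.07], [0.0, 0.00]]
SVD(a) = [[-0.75,  -0.24], [0.21,  -0.97], [0.63,  0.03]] @ diag([1.2562670619647607, 0.08362457188188004]) @ [[0.90, -0.45], [0.45, 0.9]]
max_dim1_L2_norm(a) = 0.94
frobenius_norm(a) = 1.26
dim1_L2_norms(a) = [0.94, 0.28, 0.79]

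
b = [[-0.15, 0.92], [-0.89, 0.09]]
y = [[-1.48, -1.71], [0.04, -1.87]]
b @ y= [[0.26, -1.46],[1.32, 1.35]]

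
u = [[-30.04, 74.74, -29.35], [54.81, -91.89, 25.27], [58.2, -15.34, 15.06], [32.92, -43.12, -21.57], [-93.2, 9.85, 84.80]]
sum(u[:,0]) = 22.689999999999998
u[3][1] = -43.12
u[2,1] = -15.34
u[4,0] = -93.2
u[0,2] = -29.35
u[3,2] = -21.57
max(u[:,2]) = 84.8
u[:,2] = [-29.35, 25.27, 15.06, -21.57, 84.8]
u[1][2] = 25.27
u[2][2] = 15.06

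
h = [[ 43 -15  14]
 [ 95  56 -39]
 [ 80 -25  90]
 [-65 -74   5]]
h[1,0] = 95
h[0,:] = [43, -15, 14]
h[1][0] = 95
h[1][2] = -39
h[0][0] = 43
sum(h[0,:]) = 42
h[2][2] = 90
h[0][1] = -15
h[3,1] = -74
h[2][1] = -25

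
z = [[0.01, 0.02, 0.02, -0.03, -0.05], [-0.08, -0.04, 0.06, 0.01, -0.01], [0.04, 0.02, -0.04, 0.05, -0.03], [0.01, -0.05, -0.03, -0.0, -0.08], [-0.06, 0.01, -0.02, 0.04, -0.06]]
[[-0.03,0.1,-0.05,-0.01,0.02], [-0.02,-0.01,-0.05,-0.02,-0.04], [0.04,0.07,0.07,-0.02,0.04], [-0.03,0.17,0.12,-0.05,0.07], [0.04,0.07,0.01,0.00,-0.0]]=z@[[-0.21, 0.74, 0.52, -0.43, 0.62],[0.41, -0.42, -1.32, 0.56, -0.34],[-0.34, 0.28, -1.08, -0.36, -0.19],[0.67, 0.15, 0.63, -0.40, 0.03],[0.25, -1.9, -0.17, 0.36, -0.54]]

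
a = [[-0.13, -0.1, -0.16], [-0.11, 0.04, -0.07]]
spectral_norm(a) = 0.25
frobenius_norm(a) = 0.27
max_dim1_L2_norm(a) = 0.23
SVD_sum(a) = [[-0.15, -0.07, -0.16],[-0.07, -0.03, -0.08]] + [[0.02,-0.03,-0.00], [-0.04,0.07,0.01]]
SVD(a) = [[-0.90, -0.44],[-0.44, 0.90]] @ diag([0.2508544527437329, 0.09039935585302729]) @ [[0.66, 0.29, 0.70],[-0.47, 0.88, 0.08]]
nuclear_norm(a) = 0.34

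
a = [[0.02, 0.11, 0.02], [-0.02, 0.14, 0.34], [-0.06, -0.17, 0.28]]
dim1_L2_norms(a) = [0.11, 0.37, 0.33]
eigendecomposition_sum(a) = [[0j, (-0+0j), 0j], [(-0-0j), 0.00-0.00j, -0.00+0.00j], [0.00+0.00j, -0.00+0.00j, 0.00+0.00j]] + [[0.01+0.01j, (0.06+0.02j), 0.01-0.08j], [(-0.01+0.04j), 0.07+0.15j, (0.17-0.14j)], [(-0.03+0j), (-0.08+0.08j), 0.14+0.09j]] + [[0.01-0.01j, 0.06-0.02j, (0.01+0.08j)], [(-0.01-0.04j), 0.07-0.15j, 0.17+0.14j], [(-0.03-0j), -0.08-0.08j, 0.14-0.09j]]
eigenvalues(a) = [(0.01+0j), (0.22+0.24j), (0.22-0.24j)]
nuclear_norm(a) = 0.70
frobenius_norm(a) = 0.51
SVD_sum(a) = [[-0.0, 0.00, 0.02], [-0.04, 0.00, 0.34], [-0.03, 0.0, 0.28]] + [[0.02, 0.11, 0.00], [0.02, 0.14, 0.00], [-0.03, -0.17, -0.0]] + [[0.0, -0.0, 0.0], [-0.00, 0.00, -0.0], [0.00, -0.0, 0.00]]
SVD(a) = [[0.04, -0.45, 0.89],[0.77, -0.56, -0.32],[0.64, 0.70, 0.32]] @ diag([0.4440717563121093, 0.2493507223197286, 0.004948992272004382]) @ [[-0.12, 0.01, 0.99], [-0.16, -0.99, -0.01], [0.98, -0.16, 0.12]]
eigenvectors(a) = [[(0.98+0j), 0.20-0.20j, (0.2+0.2j)], [-0.15+0.00j, (0.77+0j), 0.77-0.00j], [(0.12+0j), 0.19+0.54j, 0.19-0.54j]]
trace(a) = 0.44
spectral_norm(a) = 0.44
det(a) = 0.00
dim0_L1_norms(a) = [0.1, 0.42, 0.64]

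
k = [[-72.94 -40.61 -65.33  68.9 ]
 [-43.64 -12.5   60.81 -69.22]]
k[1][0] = -43.64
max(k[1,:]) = 60.81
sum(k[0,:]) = -109.97999999999999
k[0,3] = 68.9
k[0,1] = -40.61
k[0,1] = -40.61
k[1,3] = -69.22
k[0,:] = [-72.94, -40.61, -65.33, 68.9]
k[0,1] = -40.61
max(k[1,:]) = 60.81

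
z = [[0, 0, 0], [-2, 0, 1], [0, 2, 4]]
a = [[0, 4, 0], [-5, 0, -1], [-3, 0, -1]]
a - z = [[0, 4, 0], [-3, 0, -2], [-3, -2, -5]]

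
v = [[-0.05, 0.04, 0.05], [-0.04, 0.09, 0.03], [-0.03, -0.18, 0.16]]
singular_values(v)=[0.25, 0.12, 0.01]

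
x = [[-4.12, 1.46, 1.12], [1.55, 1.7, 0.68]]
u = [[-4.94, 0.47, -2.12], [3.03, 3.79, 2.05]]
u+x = [[-9.06, 1.93, -1.00], [4.58, 5.49, 2.73]]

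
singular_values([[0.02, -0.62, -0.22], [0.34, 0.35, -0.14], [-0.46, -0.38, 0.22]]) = [0.91, 0.52, 0.0]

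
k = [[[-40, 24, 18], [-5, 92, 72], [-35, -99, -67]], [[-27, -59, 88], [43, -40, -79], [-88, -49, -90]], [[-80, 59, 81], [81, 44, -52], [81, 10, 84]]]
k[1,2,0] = -88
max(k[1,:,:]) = 88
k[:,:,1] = [[24, 92, -99], [-59, -40, -49], [59, 44, 10]]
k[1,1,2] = -79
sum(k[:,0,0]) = -147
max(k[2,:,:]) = 84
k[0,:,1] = [24, 92, -99]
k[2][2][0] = 81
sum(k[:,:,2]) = 55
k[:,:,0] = [[-40, -5, -35], [-27, 43, -88], [-80, 81, 81]]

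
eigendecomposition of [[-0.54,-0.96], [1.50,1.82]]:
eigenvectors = [[(0.61-0.11j), (0.61+0.11j)],[-0.78+0.00j, -0.78-0.00j]]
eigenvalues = [(0.64+0.22j), (0.64-0.22j)]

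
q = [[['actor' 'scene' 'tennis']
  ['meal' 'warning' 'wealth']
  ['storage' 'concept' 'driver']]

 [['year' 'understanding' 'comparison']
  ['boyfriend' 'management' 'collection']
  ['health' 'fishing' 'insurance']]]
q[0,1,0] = 'meal'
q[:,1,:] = [['meal', 'warning', 'wealth'], ['boyfriend', 'management', 'collection']]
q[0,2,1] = 'concept'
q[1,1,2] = 'collection'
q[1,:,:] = [['year', 'understanding', 'comparison'], ['boyfriend', 'management', 'collection'], ['health', 'fishing', 'insurance']]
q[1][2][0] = 'health'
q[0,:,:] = [['actor', 'scene', 'tennis'], ['meal', 'warning', 'wealth'], ['storage', 'concept', 'driver']]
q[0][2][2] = 'driver'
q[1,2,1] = 'fishing'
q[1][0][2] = 'comparison'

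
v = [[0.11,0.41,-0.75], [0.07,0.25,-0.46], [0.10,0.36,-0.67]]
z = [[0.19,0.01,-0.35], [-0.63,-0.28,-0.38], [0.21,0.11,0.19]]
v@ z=[[-0.39, -0.20, -0.34], [-0.24, -0.12, -0.21], [-0.35, -0.17, -0.30]]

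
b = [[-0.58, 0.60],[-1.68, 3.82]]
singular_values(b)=[4.25, 0.28]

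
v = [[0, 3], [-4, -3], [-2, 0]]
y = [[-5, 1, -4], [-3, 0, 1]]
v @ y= [[-9, 0, 3], [29, -4, 13], [10, -2, 8]]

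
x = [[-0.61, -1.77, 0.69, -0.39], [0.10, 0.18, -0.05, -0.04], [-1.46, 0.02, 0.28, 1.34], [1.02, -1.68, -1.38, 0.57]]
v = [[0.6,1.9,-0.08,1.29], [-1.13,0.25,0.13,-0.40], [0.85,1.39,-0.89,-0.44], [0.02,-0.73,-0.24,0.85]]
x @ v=[[2.21, -0.36, -0.7, -0.71], [-0.19, 0.19, 0.07, 0.04], [-0.63, -3.36, -0.45, -0.88], [1.35, -0.82, 0.79, 3.08]]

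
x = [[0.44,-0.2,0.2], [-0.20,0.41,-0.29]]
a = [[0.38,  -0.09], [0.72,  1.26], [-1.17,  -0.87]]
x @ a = [[-0.21, -0.47], [0.56, 0.79]]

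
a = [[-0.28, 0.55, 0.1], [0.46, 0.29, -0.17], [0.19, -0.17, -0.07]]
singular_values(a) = [0.67, 0.58, 0.0]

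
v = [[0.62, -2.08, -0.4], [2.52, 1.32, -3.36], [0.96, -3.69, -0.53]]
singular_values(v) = [4.48, 4.36, 0.0]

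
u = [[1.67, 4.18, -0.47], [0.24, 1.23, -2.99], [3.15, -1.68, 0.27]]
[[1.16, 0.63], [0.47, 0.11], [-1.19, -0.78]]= u @ [[-0.19,-0.14], [0.35,0.21], [-0.03,0.04]]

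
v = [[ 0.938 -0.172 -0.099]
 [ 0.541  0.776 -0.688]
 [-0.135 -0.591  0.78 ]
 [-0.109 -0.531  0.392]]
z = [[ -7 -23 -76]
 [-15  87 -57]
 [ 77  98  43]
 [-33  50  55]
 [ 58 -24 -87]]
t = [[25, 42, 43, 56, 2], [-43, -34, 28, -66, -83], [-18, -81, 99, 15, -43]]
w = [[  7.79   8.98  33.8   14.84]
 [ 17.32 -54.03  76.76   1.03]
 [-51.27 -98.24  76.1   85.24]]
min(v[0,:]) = -0.172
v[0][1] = -0.172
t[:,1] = [42, -34, -81]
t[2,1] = -81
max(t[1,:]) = 28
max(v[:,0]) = 0.938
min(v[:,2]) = -0.688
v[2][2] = 0.78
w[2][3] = 85.24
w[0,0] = 7.79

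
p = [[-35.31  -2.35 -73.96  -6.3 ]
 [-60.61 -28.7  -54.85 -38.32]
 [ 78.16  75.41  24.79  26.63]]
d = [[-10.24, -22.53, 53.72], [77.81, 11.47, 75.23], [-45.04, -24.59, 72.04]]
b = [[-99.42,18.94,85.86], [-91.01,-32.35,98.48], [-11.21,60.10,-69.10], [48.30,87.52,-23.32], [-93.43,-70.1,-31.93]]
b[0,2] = 85.86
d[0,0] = -10.24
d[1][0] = 77.81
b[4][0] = -93.43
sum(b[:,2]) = 59.990000000000016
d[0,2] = 53.72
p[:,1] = [-2.35, -28.7, 75.41]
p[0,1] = -2.35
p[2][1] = 75.41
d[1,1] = 11.47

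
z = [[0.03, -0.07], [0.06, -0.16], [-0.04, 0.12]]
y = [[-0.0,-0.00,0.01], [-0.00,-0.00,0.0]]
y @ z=[[-0.0, 0.00], [0.00, 0.0]]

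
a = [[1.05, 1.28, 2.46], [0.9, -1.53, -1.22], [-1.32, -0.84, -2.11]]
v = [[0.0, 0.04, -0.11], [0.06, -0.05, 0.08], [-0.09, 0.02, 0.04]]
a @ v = [[-0.14,0.03,0.09], [0.02,0.09,-0.27], [0.14,-0.05,-0.01]]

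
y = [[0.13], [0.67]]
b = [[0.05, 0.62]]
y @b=[[0.01,0.08], [0.03,0.42]]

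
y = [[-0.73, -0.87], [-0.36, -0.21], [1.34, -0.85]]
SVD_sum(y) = [[-0.34, 0.13], [-0.24, 0.09], [1.45, -0.56]] + [[-0.39, -1.0],  [-0.12, -0.30],  [-0.11, -0.29]]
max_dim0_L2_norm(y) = 1.57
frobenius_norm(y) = 2.00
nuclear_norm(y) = 2.78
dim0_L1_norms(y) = [2.43, 1.93]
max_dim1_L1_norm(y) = 2.19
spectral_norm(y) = 1.62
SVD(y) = [[-0.23,-0.92],[-0.16,-0.28],[0.96,-0.26]] @ diag([1.620087957355494, 1.1648669496692328]) @ [[0.93, -0.36], [0.36, 0.93]]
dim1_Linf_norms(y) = [0.87, 0.36, 1.34]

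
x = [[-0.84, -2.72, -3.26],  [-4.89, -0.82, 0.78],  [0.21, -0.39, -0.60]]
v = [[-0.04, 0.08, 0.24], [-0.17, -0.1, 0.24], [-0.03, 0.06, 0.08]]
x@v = [[0.59, 0.01, -1.12], [0.31, -0.26, -1.31], [0.08, 0.02, -0.09]]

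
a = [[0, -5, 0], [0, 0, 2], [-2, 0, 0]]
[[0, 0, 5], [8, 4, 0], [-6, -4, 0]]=a @[[3, 2, 0], [0, 0, -1], [4, 2, 0]]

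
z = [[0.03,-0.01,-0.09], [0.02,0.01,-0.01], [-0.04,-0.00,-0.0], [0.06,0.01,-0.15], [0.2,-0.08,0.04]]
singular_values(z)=[0.23, 0.18, 0.02]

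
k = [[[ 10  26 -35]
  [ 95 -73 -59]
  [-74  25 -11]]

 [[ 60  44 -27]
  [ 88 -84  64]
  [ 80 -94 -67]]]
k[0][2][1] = 25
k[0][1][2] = -59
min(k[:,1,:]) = -84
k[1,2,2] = -67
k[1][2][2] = -67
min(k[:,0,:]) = -35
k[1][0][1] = 44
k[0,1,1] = -73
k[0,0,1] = 26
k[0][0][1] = 26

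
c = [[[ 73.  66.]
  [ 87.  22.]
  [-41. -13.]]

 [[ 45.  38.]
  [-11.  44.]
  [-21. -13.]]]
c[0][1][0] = 87.0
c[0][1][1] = 22.0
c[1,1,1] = 44.0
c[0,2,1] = -13.0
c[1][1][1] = 44.0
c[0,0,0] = 73.0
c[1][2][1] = -13.0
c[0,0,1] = 66.0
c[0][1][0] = 87.0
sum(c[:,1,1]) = 66.0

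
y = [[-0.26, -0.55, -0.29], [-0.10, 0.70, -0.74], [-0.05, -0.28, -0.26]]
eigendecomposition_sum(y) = [[-0.18, -0.23, -0.70], [-0.06, -0.08, -0.24], [-0.08, -0.11, -0.32]] + [[-0.10,0.01,0.21], [0.01,-0.0,-0.02], [0.02,-0.0,-0.05]] + [[0.02, -0.32, 0.20], [-0.05, 0.78, -0.48], [0.01, -0.17, 0.11]]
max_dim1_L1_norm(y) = 1.54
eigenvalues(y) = [-0.58, -0.15, 0.91]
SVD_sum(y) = [[0.01, -0.20, 0.15],  [-0.03, 0.80, -0.61],  [0.0, -0.05, 0.04]] + [[-0.22, -0.36, -0.46], [-0.06, -0.1, -0.13], [-0.13, -0.21, -0.27]] + [[-0.05, 0.01, 0.01], [-0.01, 0.0, 0.0], [0.08, -0.02, -0.03]]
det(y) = 0.08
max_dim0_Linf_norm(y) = 0.74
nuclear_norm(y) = 1.89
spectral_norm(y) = 1.04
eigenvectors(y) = [[-0.87, -0.97, 0.38], [-0.3, 0.08, -0.90], [-0.4, 0.23, 0.20]]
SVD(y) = [[0.25, 0.83, -0.50], [-0.97, 0.24, -0.07], [0.06, 0.50, 0.87]] @ diag([1.0412399435581587, 0.7458699843929362, 0.09898154535408626]) @ [[0.03, -0.80, 0.6], [-0.36, -0.57, -0.74], [0.93, -0.19, -0.3]]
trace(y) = 0.18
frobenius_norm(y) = 1.28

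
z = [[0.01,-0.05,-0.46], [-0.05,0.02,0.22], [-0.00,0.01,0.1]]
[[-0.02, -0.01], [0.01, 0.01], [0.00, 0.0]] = z @[[-0.11, -0.09], [-0.25, -0.22], [0.06, 0.05]]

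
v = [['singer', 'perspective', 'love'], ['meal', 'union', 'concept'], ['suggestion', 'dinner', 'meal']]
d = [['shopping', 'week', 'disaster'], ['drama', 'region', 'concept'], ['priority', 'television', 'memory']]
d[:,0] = ['shopping', 'drama', 'priority']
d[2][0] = 'priority'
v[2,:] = ['suggestion', 'dinner', 'meal']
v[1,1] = 'union'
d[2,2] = 'memory'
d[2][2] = 'memory'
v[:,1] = ['perspective', 'union', 'dinner']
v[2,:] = ['suggestion', 'dinner', 'meal']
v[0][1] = 'perspective'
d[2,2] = 'memory'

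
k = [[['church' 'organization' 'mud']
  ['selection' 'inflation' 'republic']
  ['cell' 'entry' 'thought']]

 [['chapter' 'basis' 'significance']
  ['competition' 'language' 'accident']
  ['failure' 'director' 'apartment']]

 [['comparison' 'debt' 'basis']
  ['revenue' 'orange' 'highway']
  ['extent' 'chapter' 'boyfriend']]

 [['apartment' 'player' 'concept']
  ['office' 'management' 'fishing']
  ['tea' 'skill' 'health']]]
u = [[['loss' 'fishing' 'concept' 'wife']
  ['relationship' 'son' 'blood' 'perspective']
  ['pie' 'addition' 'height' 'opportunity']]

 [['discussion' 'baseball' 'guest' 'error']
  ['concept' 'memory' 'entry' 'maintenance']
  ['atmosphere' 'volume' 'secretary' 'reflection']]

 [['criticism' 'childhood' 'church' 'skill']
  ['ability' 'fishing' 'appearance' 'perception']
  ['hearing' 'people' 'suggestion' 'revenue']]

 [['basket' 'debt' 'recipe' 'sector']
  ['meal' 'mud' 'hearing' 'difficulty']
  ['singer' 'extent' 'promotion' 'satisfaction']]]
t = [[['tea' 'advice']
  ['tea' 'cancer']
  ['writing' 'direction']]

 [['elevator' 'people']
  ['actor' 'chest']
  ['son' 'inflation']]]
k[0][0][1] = 'organization'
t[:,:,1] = [['advice', 'cancer', 'direction'], ['people', 'chest', 'inflation']]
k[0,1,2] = 'republic'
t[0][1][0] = 'tea'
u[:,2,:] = [['pie', 'addition', 'height', 'opportunity'], ['atmosphere', 'volume', 'secretary', 'reflection'], ['hearing', 'people', 'suggestion', 'revenue'], ['singer', 'extent', 'promotion', 'satisfaction']]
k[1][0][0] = 'chapter'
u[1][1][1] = 'memory'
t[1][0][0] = 'elevator'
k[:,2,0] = ['cell', 'failure', 'extent', 'tea']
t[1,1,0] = 'actor'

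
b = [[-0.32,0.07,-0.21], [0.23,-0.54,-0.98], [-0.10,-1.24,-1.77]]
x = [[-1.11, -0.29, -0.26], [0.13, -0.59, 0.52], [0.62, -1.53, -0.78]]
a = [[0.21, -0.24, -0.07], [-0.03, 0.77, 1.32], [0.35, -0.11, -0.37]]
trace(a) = 0.61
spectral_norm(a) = 1.59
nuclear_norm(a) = 2.17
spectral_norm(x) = 1.86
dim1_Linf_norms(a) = [0.24, 1.32, 0.37]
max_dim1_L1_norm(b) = 3.11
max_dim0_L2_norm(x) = 1.67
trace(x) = -2.48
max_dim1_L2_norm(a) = 1.53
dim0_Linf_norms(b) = [0.32, 1.24, 1.77]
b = x @ a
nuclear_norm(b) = 3.04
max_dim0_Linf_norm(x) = 1.53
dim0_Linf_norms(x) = [1.11, 1.53, 0.78]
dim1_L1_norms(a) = [0.52, 2.12, 0.83]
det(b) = 0.19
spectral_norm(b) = 2.44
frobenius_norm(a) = 1.65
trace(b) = -2.63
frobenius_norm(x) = 2.31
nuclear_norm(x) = 3.75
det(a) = -0.12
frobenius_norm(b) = 2.48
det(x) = -1.56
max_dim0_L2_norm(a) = 1.37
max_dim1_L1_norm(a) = 2.12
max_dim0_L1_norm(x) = 2.41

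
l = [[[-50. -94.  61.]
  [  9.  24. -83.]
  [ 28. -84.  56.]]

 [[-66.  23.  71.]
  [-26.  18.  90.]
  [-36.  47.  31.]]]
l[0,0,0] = -50.0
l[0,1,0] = 9.0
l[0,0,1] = -94.0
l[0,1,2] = -83.0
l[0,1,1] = 24.0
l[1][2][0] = -36.0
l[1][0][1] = 23.0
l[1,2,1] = 47.0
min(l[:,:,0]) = -66.0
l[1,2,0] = -36.0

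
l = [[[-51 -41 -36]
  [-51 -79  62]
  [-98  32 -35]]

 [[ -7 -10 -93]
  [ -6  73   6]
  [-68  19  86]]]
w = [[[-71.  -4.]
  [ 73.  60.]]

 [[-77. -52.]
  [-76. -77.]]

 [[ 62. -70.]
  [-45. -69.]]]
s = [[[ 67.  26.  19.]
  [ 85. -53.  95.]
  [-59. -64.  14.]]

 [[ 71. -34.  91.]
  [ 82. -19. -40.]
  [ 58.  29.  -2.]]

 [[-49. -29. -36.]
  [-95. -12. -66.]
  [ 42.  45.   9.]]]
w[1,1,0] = -76.0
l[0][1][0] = -51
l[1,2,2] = 86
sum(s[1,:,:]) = 236.0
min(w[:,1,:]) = -77.0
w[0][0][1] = -4.0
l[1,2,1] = 19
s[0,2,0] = -59.0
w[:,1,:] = [[73.0, 60.0], [-76.0, -77.0], [-45.0, -69.0]]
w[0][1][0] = 73.0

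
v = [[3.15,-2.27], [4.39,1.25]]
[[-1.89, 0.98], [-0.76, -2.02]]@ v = [[-1.65,5.52], [-11.26,-0.80]]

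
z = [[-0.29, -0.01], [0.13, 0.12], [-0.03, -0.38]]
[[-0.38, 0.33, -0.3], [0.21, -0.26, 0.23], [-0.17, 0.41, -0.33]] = z @[[1.29, -1.1, 1.02], [0.35, -0.98, 0.79]]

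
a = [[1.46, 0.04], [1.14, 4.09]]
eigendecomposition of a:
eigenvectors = [[-0.92, -0.02], [0.40, -1.0]]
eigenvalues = [1.44, 4.11]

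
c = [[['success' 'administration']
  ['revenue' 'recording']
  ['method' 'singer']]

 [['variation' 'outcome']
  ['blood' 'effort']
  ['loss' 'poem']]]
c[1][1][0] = 'blood'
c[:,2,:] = [['method', 'singer'], ['loss', 'poem']]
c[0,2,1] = 'singer'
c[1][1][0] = 'blood'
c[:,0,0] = ['success', 'variation']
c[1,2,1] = 'poem'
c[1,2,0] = 'loss'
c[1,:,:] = [['variation', 'outcome'], ['blood', 'effort'], ['loss', 'poem']]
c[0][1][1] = 'recording'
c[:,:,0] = [['success', 'revenue', 'method'], ['variation', 'blood', 'loss']]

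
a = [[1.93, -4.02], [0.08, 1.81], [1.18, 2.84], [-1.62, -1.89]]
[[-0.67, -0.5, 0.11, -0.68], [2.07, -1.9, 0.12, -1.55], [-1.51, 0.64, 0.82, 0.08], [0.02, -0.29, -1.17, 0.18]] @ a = [[-0.10, 3.39], [6.50, -8.49], [-2.03, 9.41], [-1.66, -4.27]]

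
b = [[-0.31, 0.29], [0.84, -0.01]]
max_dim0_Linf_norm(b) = 0.84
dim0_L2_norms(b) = [0.9, 0.29]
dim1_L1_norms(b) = [0.6, 0.85]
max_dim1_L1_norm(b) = 0.85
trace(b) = -0.32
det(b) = -0.24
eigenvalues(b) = [-0.68, 0.36]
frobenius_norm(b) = 0.94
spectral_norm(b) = 0.90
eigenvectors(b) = [[-0.62,-0.4], [0.78,-0.92]]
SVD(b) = [[-0.38, 0.92], [0.92, 0.38]] @ diag([0.9027312587645392, 0.2664137279672177]) @ [[0.99, -0.13], [0.13, 0.99]]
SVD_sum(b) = [[-0.34, 0.05], [0.83, -0.11]] + [[0.03, 0.24], [0.01, 0.10]]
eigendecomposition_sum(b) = [[-0.44, 0.19], [0.55, -0.24]] + [[0.13, 0.1],[0.29, 0.23]]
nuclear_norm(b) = 1.17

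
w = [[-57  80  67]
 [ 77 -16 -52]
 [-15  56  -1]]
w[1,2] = -52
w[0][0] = -57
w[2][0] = -15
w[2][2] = -1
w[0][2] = 67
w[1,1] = -16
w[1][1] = -16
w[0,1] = 80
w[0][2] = 67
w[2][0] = -15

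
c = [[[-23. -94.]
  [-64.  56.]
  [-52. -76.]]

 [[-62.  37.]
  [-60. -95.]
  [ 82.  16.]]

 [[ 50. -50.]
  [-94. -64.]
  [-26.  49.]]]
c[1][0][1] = 37.0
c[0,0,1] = -94.0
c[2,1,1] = -64.0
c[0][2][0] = -52.0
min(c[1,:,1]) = -95.0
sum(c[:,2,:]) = -7.0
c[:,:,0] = [[-23.0, -64.0, -52.0], [-62.0, -60.0, 82.0], [50.0, -94.0, -26.0]]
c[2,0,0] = 50.0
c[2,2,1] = 49.0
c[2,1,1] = -64.0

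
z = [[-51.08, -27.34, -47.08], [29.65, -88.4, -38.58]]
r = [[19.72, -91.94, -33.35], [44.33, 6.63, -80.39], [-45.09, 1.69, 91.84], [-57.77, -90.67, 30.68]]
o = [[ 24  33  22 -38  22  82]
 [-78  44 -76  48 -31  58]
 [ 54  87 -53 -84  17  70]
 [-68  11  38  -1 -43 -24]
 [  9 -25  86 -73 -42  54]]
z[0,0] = -51.08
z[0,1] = -27.34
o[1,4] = -31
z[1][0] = 29.65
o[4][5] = 54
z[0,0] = -51.08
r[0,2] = -33.35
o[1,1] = 44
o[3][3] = -1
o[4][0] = 9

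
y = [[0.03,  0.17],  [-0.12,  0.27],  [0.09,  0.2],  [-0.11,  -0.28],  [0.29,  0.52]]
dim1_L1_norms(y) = [0.2, 0.39, 0.29, 0.39, 0.81]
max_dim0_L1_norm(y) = 1.44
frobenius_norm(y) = 0.78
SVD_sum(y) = [[0.06, 0.16], [0.08, 0.19], [0.08, 0.20], [-0.11, -0.28], [0.22, 0.55]] + [[-0.03, 0.01], [-0.20, 0.08], [0.01, -0.0], [-0.00, 0.00], [0.07, -0.03]]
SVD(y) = [[-0.23, -0.15], [-0.28, -0.92], [-0.29, 0.05], [0.4, -0.0], [-0.79, 0.35]] @ diag([0.7471779706127062, 0.22787075334732662]) @ [[-0.37, -0.93], [0.93, -0.37]]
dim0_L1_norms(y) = [0.64, 1.44]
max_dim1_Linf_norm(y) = 0.52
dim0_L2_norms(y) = [0.35, 0.7]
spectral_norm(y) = 0.75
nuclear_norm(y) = 0.98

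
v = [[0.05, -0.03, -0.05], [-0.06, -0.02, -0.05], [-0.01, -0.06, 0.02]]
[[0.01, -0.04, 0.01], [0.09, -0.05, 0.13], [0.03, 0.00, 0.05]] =v @ [[-0.82, 0.10, -1.18], [-0.62, 0.20, -0.88], [-0.59, 0.77, -0.78]]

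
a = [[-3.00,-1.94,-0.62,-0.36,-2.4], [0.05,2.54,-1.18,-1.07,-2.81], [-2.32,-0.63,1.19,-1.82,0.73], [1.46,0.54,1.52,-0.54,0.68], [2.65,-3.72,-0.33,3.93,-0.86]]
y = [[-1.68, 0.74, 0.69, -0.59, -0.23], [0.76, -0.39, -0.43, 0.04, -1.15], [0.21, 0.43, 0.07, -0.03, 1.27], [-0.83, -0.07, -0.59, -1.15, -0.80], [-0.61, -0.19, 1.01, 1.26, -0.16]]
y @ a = [[2.01, 5.24, 0.17, -2.03, 2.25], [-4.29, 2.11, -0.08, -3.61, -0.03], [2.55, -4.10, -1.02, 4.34, -2.77], [0.06, 4.16, -1.59, -1.08, 1.66], [0.89, 1.34, 3.77, -2.72, 3.73]]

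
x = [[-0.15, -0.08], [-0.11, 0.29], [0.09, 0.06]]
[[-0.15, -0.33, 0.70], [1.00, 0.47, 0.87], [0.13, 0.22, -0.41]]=x @ [[-0.71, 1.09, -5.19],[3.18, 2.05, 1.02]]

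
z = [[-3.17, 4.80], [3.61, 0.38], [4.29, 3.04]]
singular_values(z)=[6.45, 5.69]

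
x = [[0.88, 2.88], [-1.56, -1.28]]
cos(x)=[[3.47, 0.95], [-0.51, 2.76]]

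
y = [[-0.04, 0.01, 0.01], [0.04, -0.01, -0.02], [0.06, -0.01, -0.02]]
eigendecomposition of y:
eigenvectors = [[(0.46+0j), 0.19-0.17j, (0.19+0.17j)], [-0.56+0.00j, (0.8+0j), (0.8-0j)], [(-0.69+0j), 0.04-0.55j, (0.04+0.55j)]]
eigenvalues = [(-0.07+0j), (-0+0.01j), (-0-0.01j)]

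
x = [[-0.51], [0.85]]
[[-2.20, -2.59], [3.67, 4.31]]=x@[[4.32,5.07]]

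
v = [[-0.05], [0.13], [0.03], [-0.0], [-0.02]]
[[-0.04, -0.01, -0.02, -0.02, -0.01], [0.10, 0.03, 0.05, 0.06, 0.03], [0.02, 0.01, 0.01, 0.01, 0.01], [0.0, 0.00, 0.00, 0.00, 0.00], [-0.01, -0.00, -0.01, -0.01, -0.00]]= v@[[0.74, 0.25, 0.41, 0.47, 0.21]]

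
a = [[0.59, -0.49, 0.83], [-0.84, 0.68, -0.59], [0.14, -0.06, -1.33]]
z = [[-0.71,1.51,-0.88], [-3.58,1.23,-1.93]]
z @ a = [[-1.81, 1.43, -0.31], [-3.42, 2.71, -1.13]]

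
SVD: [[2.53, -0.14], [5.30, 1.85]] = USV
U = [[-0.39, -0.92], [-0.92, 0.39]]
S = [6.09, 0.89]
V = [[-0.96,-0.27], [-0.27,0.96]]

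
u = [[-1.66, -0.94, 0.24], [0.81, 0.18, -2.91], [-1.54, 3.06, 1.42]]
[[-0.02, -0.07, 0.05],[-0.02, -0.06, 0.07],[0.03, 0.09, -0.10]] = u @[[0.01, 0.03, -0.02], [0.01, 0.03, -0.03], [0.01, 0.03, -0.03]]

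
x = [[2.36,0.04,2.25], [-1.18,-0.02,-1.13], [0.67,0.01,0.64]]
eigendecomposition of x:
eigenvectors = [[-0.87, 0.46, -0.31], [0.43, 0.74, 0.90], [-0.25, -0.5, 0.31]]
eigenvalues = [2.98, 0.0, -0.0]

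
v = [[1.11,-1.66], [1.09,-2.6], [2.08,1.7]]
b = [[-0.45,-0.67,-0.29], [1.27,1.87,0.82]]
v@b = [[-2.61, -3.85, -1.68], [-3.79, -5.59, -2.45], [1.22, 1.79, 0.79]]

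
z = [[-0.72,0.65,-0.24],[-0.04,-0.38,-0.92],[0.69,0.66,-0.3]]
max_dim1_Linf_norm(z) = 0.92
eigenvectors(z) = [[(-0.81+0j), 0.21+0.36j, 0.21-0.36j], [0.47+0.00j, -0.13+0.61j, -0.13-0.61j], [0.35+0.00j, (0.66+0j), (0.66-0j)]]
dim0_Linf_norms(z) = [0.72, 0.66, 0.92]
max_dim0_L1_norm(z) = 1.69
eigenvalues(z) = [(-1+0j), (-0.2+0.98j), (-0.2-0.98j)]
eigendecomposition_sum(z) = [[-0.65-0.00j, (0.38-0j), 0.28-0.00j],  [0.38+0.00j, -0.22+0.00j, (-0.17+0j)],  [(0.28+0j), -0.17+0.00j, -0.12+0.00j]] + [[-0.04+0.17j, 0.13+0.22j, (-0.26+0.09j)], [(-0.21+0.15j), -0.08+0.38j, (-0.38-0.16j)], [(0.2+0.19j), 0.41-0.00j, -0.09+0.43j]] + [[(-0.04-0.17j), (0.13-0.22j), -0.26-0.09j], [-0.21-0.15j, -0.08-0.38j, -0.38+0.16j], [(0.2-0.19j), 0.41+0.00j, -0.09-0.43j]]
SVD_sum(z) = [[0.1, 0.51, -0.19], [-0.01, -0.04, 0.02], [0.15, 0.77, -0.28]] + [[-0.6, -0.02, -0.38], [-0.45, -0.02, -0.29], [0.38, 0.01, 0.24]] + [[-0.21, 0.16, 0.33],  [0.42, -0.32, -0.65],  [0.17, -0.13, -0.25]]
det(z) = -1.00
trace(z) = -1.40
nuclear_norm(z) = 3.00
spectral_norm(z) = 1.00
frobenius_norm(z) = 1.73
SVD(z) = [[0.55, 0.72, -0.43], [-0.05, 0.54, 0.84], [0.83, -0.44, 0.33]] @ diag([1.0023061124734371, 0.9989214159714916, 0.9950570142518954]) @ [[0.18, 0.92, -0.34], [-0.84, -0.03, -0.53], [0.50, -0.38, -0.77]]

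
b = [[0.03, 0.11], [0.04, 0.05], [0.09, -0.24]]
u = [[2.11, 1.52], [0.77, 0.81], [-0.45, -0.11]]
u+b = [[2.14,1.63], [0.81,0.86], [-0.36,-0.35]]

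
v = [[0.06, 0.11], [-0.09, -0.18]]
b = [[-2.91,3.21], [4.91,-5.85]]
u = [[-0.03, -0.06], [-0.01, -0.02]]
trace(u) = -0.05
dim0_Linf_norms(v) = [0.09, 0.18]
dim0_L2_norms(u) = [0.03, 0.06]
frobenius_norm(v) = 0.24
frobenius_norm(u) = 0.07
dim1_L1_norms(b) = [6.12, 10.76]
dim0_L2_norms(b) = [5.71, 6.67]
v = b @ u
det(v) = -0.00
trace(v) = -0.12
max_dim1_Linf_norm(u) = 0.06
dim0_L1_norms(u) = [0.04, 0.08]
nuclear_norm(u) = 0.07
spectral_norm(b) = 8.78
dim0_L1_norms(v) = [0.15, 0.29]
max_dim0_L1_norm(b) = 9.06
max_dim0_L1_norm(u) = 0.08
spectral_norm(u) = 0.07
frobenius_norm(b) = 8.78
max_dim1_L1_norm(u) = 0.09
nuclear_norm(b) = 8.92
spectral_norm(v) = 0.24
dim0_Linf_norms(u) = [0.03, 0.06]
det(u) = -0.00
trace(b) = -8.76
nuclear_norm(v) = 0.24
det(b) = 1.26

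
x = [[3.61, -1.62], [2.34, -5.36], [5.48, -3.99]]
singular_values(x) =[9.39, 2.77]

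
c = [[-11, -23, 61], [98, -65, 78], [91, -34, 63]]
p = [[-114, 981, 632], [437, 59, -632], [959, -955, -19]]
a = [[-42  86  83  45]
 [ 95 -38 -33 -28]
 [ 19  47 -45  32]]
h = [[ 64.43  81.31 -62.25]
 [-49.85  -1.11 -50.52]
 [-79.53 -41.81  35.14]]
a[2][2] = -45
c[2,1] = -34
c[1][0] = 98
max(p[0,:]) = 981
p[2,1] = -955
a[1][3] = -28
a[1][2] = -33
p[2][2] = -19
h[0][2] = -62.25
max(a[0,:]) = 86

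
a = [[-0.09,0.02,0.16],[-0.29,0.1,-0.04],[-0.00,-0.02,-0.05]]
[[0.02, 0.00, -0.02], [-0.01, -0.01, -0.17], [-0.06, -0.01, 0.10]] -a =[[0.11, -0.02, -0.18], [0.28, -0.11, -0.13], [-0.06, 0.01, 0.15]]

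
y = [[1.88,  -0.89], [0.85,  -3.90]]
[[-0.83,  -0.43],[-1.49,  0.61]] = y@[[-0.29, -0.34], [0.32, -0.23]]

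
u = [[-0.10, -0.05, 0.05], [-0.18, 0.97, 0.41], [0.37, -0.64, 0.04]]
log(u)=[[-1.79+2.90j, (-0.08-0.14j), (0.11-0.47j)], [-0.37+1.13j, (0.24-0.05j), (0.74-0.18j)], [0.73-1.82j, (-1.14+0.09j), -1.44+0.29j]]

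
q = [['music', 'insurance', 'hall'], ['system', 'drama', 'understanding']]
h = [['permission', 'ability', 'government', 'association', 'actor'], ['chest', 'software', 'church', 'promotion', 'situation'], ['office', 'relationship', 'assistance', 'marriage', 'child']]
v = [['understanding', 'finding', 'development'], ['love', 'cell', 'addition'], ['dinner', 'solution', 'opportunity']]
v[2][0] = 'dinner'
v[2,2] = 'opportunity'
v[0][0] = 'understanding'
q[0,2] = 'hall'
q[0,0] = 'music'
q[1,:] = ['system', 'drama', 'understanding']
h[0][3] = 'association'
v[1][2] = 'addition'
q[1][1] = 'drama'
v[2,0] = 'dinner'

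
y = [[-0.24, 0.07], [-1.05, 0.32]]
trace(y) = 0.08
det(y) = -0.00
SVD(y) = [[-0.22, -0.98], [-0.98, 0.22]] @ diag([1.1257847962856267, 0.002931288476170563]) @ [[0.96,  -0.29], [0.29,  0.96]]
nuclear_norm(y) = 1.13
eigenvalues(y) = [-0.03, 0.11]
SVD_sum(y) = [[-0.24, 0.07], [-1.05, 0.32]] + [[-0.0, -0.00], [0.00, 0.0]]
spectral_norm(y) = 1.13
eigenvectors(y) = [[-0.32, -0.2], [-0.95, -0.98]]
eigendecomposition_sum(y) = [[-0.08, 0.02], [-0.23, 0.05]] + [[-0.16,0.05], [-0.82,0.27]]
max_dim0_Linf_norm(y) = 1.05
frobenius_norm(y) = 1.13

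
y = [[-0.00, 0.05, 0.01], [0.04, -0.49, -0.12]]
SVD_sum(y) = [[-0.0,0.05,0.01],[0.04,-0.49,-0.12]] + [[0.0,0.0,-0.0], [0.0,0.0,-0.0]]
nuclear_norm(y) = 0.51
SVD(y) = [[-0.10, 1.00],[1.0, 0.10]] @ diag([0.5086051913811448, 0.004556237499185705]) @ [[0.08, -0.97, -0.24], [0.88, 0.18, -0.45]]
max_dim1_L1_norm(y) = 0.65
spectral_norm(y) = 0.51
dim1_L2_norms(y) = [0.05, 0.51]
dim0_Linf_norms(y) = [0.04, 0.49, 0.12]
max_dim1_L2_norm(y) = 0.51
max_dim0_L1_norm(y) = 0.54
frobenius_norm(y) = 0.51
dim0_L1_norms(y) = [0.04, 0.54, 0.13]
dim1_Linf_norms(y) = [0.05, 0.49]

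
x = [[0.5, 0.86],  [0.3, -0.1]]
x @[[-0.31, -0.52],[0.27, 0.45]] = [[0.08, 0.13],[-0.12, -0.20]]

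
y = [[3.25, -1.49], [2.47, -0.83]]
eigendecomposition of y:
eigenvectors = [[0.74, 0.48], [0.67, 0.88]]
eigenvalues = [1.9, 0.52]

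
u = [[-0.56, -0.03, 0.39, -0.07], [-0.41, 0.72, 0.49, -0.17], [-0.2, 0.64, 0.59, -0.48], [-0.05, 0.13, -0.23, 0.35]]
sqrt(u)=[[(-0.03+0.7j),(0.09+0.17j),(0.14-0.31j),-0.14-0.07j], [(-0.25+0.22j),0.79+0.06j,(0.32-0.11j),(-0.06-0.03j)], [(-0.18+0.01j),0.57-0.03j,(0.55+0.03j),-0.46+0.03j], [(-0.08+0.01j),0.24-0.02j,(-0.29+0.02j),(0.47+0.02j)]]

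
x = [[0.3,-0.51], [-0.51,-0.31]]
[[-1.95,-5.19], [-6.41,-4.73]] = x@[[7.55, 2.28], [8.27, 11.52]]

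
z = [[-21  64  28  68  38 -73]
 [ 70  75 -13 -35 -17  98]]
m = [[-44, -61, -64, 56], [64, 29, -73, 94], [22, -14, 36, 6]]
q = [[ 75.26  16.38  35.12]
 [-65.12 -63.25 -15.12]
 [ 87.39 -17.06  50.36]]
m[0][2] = -64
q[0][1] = 16.38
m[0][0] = -44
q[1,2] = -15.12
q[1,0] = -65.12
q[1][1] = -63.25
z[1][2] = -13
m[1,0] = 64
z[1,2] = -13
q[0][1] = 16.38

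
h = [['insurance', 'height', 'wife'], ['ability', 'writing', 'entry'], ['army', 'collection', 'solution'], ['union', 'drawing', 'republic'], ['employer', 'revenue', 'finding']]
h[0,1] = 'height'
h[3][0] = 'union'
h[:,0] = ['insurance', 'ability', 'army', 'union', 'employer']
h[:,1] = ['height', 'writing', 'collection', 'drawing', 'revenue']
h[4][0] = 'employer'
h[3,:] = ['union', 'drawing', 'republic']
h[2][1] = 'collection'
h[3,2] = 'republic'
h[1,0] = 'ability'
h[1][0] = 'ability'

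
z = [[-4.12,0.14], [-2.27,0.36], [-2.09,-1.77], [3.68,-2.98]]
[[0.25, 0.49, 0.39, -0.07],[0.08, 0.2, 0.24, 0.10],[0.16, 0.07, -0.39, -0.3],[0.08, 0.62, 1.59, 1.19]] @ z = [[-3.22, -0.27], [-0.92, -0.64], [-1.11, 1.63], [-0.68, -6.13]]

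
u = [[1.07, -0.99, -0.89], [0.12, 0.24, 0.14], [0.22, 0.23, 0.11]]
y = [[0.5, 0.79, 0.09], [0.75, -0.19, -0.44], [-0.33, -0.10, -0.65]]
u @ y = [[0.09, 1.12, 1.11], [0.19, 0.04, -0.19], [0.25, 0.12, -0.15]]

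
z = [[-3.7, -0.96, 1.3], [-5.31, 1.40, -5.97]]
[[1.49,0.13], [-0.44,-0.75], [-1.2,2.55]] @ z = [[-6.2, -1.25, 1.16],[5.61, -0.63, 3.91],[-9.1, 4.72, -16.78]]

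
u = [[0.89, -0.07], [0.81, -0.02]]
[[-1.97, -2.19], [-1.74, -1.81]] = u @[[-2.12,-2.13], [1.19,4.24]]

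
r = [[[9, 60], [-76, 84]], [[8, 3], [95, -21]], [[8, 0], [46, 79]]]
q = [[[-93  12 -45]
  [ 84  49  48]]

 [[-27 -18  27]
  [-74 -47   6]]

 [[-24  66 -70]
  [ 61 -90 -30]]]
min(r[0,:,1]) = 60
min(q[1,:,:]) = -74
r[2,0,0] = 8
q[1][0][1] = -18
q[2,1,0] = 61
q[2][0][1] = 66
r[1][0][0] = 8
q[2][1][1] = -90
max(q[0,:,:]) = 84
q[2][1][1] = -90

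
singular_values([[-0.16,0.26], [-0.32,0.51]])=[0.68, 0.0]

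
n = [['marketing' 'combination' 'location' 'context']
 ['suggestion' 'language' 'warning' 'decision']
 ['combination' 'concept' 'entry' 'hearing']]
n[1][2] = 'warning'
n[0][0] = 'marketing'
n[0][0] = 'marketing'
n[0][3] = 'context'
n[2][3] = 'hearing'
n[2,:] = ['combination', 'concept', 'entry', 'hearing']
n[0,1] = 'combination'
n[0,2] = 'location'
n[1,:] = ['suggestion', 'language', 'warning', 'decision']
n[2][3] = 'hearing'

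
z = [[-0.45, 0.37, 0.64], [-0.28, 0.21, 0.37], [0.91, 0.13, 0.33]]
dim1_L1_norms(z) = [1.46, 0.86, 1.37]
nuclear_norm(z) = 1.98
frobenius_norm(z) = 1.40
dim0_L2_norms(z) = [1.05, 0.44, 0.81]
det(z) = 0.00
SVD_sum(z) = [[-0.65, 0.15, 0.22], [-0.39, 0.09, 0.13], [0.65, -0.15, -0.22]] + [[0.2, 0.21, 0.42], [0.11, 0.12, 0.23], [0.26, 0.28, 0.55]] + [[0.00, 0.0, -0.0], [-0.00, -0.00, 0.0], [-0.0, -0.00, 0.00]]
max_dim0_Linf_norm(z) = 0.91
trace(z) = 0.09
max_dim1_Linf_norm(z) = 0.91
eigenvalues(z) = [-0.79, 0.89, -0.01]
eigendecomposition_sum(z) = [[-0.64, 0.20, 0.3],[-0.39, 0.12, 0.18],[0.57, -0.18, -0.27]] + [[0.19,0.17,0.34], [0.11,0.09,0.19], [0.34,0.3,0.60]] + [[0.00, -0.0, -0.00],  [0.00, -0.01, -0.0],  [-0.0, 0.00, 0.0]]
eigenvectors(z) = [[-0.68, -0.48, 0.05],[-0.41, -0.26, 0.88],[0.6, -0.84, -0.47]]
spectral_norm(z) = 1.08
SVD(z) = [[-0.65, -0.57, 0.5], [-0.39, -0.32, -0.86], [0.65, -0.76, -0.02]] @ diag([1.0798187719433987, 0.8923436844005761, 0.0037641292560023276]) @ [[0.92, -0.22, -0.32],  [-0.38, -0.42, -0.82],  [0.05, 0.88, -0.47]]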